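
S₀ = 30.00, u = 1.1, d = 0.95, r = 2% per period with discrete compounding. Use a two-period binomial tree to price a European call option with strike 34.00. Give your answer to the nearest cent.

0.48

Risk-neutral probability p = (1 + 0.02 − 0.95)/(1.1 − 0.95) = 0.0700/0.1500 = 0.4667
Terminal stock prices: S_uu = 36.3, S_ud = 31.35, S_dd = 27.07
Terminal payoffs (S − K): max(2.3, 0) = 2.3, max(-2.65, 0) = 0, max(-6.925, 0) = 0
Node u (S = 33): V_u = 1/1.02·[0.4667·2.3000 + 0.5333·0.0000] = 1.0523
Node d (S = 28.5): V_d = 1/1.02·[0.4667·0.0000 + 0.5333·0.0000] = 0.0000
Node 0 (S = 30): V_0 = 1/1.02·[0.4667·1.0523 + 0.5333·0.0000] = 0.4814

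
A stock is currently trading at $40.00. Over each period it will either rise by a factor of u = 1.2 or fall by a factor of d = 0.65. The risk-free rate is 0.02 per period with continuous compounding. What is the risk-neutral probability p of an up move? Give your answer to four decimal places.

p = 0.6731

Risk-neutral probability p = (e^0.02 − 0.65)/(1.2 − 0.65) = 0.3702/0.5500 = 0.6731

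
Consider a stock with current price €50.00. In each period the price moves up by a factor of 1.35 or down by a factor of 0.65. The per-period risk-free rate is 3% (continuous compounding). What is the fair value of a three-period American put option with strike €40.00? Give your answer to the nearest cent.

Risk-neutral probability p = (e^0.03 − 0.65)/(1.35 − 0.65) = 0.3805/0.7000 = 0.5435
Terminal stock prices: S_uuu = 123, S_uud = 59.23, S_udd = 28.52, S_ddd = 13.73
Terminal payoffs (K − S): max(-83.02, 0) = 0, max(-19.23, 0) = 0, max(11.48, 0) = 11.48, max(26.27, 0) = 26.27
Node uu (S = 91.13): continuation = e^(−0.03)·[0.5435·0.0000 + 0.4565·0.0000] = 0.0000; exercise value = 0.0000 ≤ continuation, so V_uu = 0.0000
Node ud (S = 43.88): continuation = e^(−0.03)·[0.5435·0.0000 + 0.4565·11.4812] = 5.0862; exercise value = 0.0000 ≤ continuation, so V_ud = 5.0862
Node dd (S = 21.13): continuation = e^(−0.03)·[0.5435·11.4812 + 0.4565·26.2687] = 17.6928; exercise value = 18.8750 > continuation, so V_dd = 18.8750 (exercise)
Node u (S = 67.5): continuation = e^(−0.03)·[0.5435·0.0000 + 0.4565·5.0862] = 2.2532; exercise value = 0.0000 ≤ continuation, so V_u = 2.2532
Node d (S = 32.5): continuation = e^(−0.03)·[0.5435·5.0862 + 0.4565·18.8750] = 11.0444; exercise value = 7.5000 ≤ continuation, so V_d = 11.0444
Node 0 (S = 50): continuation = e^(−0.03)·[0.5435·2.2532 + 0.4565·11.0444] = 6.0811; exercise value = 0.0000 ≤ continuation, so V_0 = 6.0811

€6.08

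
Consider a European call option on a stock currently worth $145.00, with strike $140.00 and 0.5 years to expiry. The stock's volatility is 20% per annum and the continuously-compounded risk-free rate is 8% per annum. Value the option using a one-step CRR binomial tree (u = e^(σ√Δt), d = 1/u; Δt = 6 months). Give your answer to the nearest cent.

$15.80

CRR parameters: u = e^(σ√Δt) = e^(0.2·√0.5) = 1.1519, d = 1/u = 0.8681
Per-period rate: rΔt = 0.08·0.5 = 0.04, so R = e^0.04 = 1.0408
Risk-neutral probability p = (e^0.04 − 0.8681)/(1.1519 − 0.8681) = 0.1727/0.2838 = 0.6085
Terminal stock prices: S_u = 167, S_d = 125.9
Terminal payoffs (S − K): max(27.03, 0) = 27.03, max(-14.12, 0) = 0
Node 0 (S = 145): V_0 = e^(−0.04)·[0.6085·27.0269 + 0.3915·0.0000] = 15.8013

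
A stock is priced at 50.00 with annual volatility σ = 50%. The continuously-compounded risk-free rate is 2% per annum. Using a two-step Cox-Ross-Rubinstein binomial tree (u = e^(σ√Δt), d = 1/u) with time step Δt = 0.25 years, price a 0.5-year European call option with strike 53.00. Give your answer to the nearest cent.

CRR parameters: u = e^(σ√Δt) = e^(0.5·√0.25) = 1.2840, d = 1/u = 0.7788
Per-period rate: rΔt = 0.02·0.25 = 0.005, so R = e^0.005 = 1.0050
Risk-neutral probability p = (e^0.005 − 0.7788)/(1.2840 − 0.7788) = 0.2262/0.5052 = 0.4477
Terminal stock prices: S_uu = 82.44, S_ud = 50, S_dd = 30.33
Terminal payoffs (S − K): max(29.44, 0) = 29.44, max(-3, 0) = 0, max(-22.67, 0) = 0
Node u (S = 64.2): V_u = e^(−0.005)·[0.4477·29.4361 + 0.5523·0.0000] = 13.1141
Node d (S = 38.94): V_d = e^(−0.005)·[0.4477·0.0000 + 0.5523·0.0000] = 0.0000
Node 0 (S = 50): V_0 = e^(−0.005)·[0.4477·13.1141 + 0.5523·0.0000] = 5.8425

5.84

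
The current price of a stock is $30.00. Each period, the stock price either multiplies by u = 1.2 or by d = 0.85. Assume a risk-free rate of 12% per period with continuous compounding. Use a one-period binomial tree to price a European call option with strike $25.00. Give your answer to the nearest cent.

Risk-neutral probability p = (e^0.12 − 0.85)/(1.2 − 0.85) = 0.2775/0.3500 = 0.7928
Terminal stock prices: S_u = 36, S_d = 25.5
Terminal payoffs (S − K): max(11, 0) = 11, max(0.5, 0) = 0.5
Node 0 (S = 30): V_0 = e^(−0.12)·[0.7928·11.0000 + 0.2072·0.5000] = 7.8270

$7.83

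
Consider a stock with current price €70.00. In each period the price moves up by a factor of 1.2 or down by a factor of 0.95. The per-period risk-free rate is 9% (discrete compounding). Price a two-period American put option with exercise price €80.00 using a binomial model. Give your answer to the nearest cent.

Risk-neutral probability p = (1 + 0.09 − 0.95)/(1.2 − 0.95) = 0.1400/0.2500 = 0.5600
Terminal stock prices: S_uu = 100.8, S_ud = 79.8, S_dd = 63.17
Terminal payoffs (K − S): max(-20.8, 0) = 0, max(0.2, 0) = 0.2, max(16.83, 0) = 16.83
Node u (S = 84): continuation = 1/1.09·[0.5600·0.0000 + 0.4400·0.2000] = 0.0807; exercise value = 0.0000 ≤ continuation, so V_u = 0.0807
Node d (S = 66.5): continuation = 1/1.09·[0.5600·0.2000 + 0.4400·16.8250] = 6.8945; exercise value = 13.5000 > continuation, so V_d = 13.5000 (exercise)
Node 0 (S = 70): continuation = 1/1.09·[0.5600·0.0807 + 0.4400·13.5000] = 5.4910; exercise value = 10.0000 > continuation, so V_0 = 10.0000 (exercise)

€10.00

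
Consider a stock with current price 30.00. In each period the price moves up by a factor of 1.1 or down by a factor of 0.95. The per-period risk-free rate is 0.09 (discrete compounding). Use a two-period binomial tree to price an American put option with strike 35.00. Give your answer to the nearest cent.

Risk-neutral probability p = (1 + 0.09 − 0.95)/(1.1 − 0.95) = 0.1400/0.1500 = 0.9333
Terminal stock prices: S_uu = 36.3, S_ud = 31.35, S_dd = 27.07
Terminal payoffs (K − S): max(-1.3, 0) = 0, max(3.65, 0) = 3.65, max(7.925, 0) = 7.925
Node u (S = 33): continuation = 1/1.09·[0.9333·0.0000 + 0.0667·3.6500] = 0.2232; exercise value = 2.0000 > continuation, so V_u = 2.0000 (exercise)
Node d (S = 28.5): continuation = 1/1.09·[0.9333·3.6500 + 0.0667·7.9250] = 3.6101; exercise value = 6.5000 > continuation, so V_d = 6.5000 (exercise)
Node 0 (S = 30): continuation = 1/1.09·[0.9333·2.0000 + 0.0667·6.5000] = 2.1101; exercise value = 5.0000 > continuation, so V_0 = 5.0000 (exercise)

5.00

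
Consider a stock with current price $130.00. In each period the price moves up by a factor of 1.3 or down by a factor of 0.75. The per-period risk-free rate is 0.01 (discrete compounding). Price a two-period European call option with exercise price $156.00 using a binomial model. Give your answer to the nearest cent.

Risk-neutral probability p = (1 + 0.01 − 0.75)/(1.3 − 0.75) = 0.2600/0.5500 = 0.4727
Terminal stock prices: S_uu = 219.7, S_ud = 126.8, S_dd = 73.12
Terminal payoffs (S − K): max(63.7, 0) = 63.7, max(-29.25, 0) = 0, max(-82.88, 0) = 0
Node u (S = 169): V_u = 1/1.01·[0.4727·63.7000 + 0.5273·0.0000] = 29.8146
Node d (S = 97.5): V_d = 1/1.01·[0.4727·0.0000 + 0.5273·0.0000] = 0.0000
Node 0 (S = 130): V_0 = 1/1.01·[0.4727·29.8146 + 0.5273·0.0000] = 13.9546

$13.95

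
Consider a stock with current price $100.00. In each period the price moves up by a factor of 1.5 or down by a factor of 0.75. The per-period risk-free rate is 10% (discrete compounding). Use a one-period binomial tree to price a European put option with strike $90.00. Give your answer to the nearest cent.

$7.27

Risk-neutral probability p = (1 + 0.1 − 0.75)/(1.5 − 0.75) = 0.3500/0.7500 = 0.4667
Terminal stock prices: S_u = 150, S_d = 75
Terminal payoffs (K − S): max(-60, 0) = 0, max(15, 0) = 15
Node 0 (S = 100): V_0 = 1/1.1·[0.4667·0.0000 + 0.5333·15.0000] = 7.2727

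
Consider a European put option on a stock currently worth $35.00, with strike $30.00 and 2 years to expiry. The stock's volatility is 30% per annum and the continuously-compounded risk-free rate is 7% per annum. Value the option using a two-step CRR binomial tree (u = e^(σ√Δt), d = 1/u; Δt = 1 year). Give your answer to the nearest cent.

$1.95

CRR parameters: u = e^(σ√Δt) = e^(0.3·√1) = 1.3499, d = 1/u = 0.7408
Per-period rate: rΔt = 0.07·1 = 0.07, so R = e^0.07 = 1.0725
Risk-neutral probability p = (e^0.07 − 0.7408)/(1.3499 − 0.7408) = 0.3317/0.6090 = 0.5446
Terminal stock prices: S_uu = 63.77, S_ud = 35, S_dd = 19.21
Terminal payoffs (K − S): max(-33.77, 0) = 0, max(-5, 0) = 0, max(10.79, 0) = 10.79
Node u (S = 47.25): V_u = e^(−0.07)·[0.5446·0.0000 + 0.4554·0.0000] = 0.0000
Node d (S = 25.93): V_d = e^(−0.07)·[0.5446·0.0000 + 0.4554·10.7916] = 4.5821
Node 0 (S = 35): V_0 = e^(−0.07)·[0.5446·0.0000 + 0.4554·4.5821] = 1.9456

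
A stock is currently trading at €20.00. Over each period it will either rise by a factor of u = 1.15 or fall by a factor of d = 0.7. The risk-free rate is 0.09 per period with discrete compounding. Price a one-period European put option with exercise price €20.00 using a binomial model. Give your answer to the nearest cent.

€0.73

Risk-neutral probability p = (1 + 0.09 − 0.7)/(1.15 − 0.7) = 0.3900/0.4500 = 0.8667
Terminal stock prices: S_u = 23, S_d = 14
Terminal payoffs (K − S): max(-3, 0) = 0, max(6, 0) = 6
Node 0 (S = 20): V_0 = 1/1.09·[0.8667·0.0000 + 0.1333·6.0000] = 0.7339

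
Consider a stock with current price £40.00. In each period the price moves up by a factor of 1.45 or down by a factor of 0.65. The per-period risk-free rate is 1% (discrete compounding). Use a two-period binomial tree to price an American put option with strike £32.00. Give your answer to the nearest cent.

£4.48

Risk-neutral probability p = (1 + 0.01 − 0.65)/(1.45 − 0.65) = 0.3600/0.8000 = 0.4500
Terminal stock prices: S_uu = 84.1, S_ud = 37.7, S_dd = 16.9
Terminal payoffs (K − S): max(-52.1, 0) = 0, max(-5.7, 0) = 0, max(15.1, 0) = 15.1
Node u (S = 58): continuation = 1/1.01·[0.4500·0.0000 + 0.5500·0.0000] = 0.0000; exercise value = 0.0000 ≤ continuation, so V_u = 0.0000
Node d (S = 26): continuation = 1/1.01·[0.4500·0.0000 + 0.5500·15.1000] = 8.2228; exercise value = 6.0000 ≤ continuation, so V_d = 8.2228
Node 0 (S = 40): continuation = 1/1.01·[0.4500·0.0000 + 0.5500·8.2228] = 4.4777; exercise value = 0.0000 ≤ continuation, so V_0 = 4.4777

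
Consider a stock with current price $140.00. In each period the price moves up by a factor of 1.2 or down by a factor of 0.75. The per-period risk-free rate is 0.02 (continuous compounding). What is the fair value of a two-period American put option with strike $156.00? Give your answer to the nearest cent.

Risk-neutral probability p = (e^0.02 − 0.75)/(1.2 − 0.75) = 0.2702/0.4500 = 0.6004
Terminal stock prices: S_uu = 201.6, S_ud = 126, S_dd = 78.75
Terminal payoffs (K − S): max(-45.6, 0) = 0, max(30, 0) = 30, max(77.25, 0) = 77.25
Node u (S = 168): continuation = e^(−0.02)·[0.6004·0.0000 + 0.3996·30.0000] = 11.7492; exercise value = 0.0000 ≤ continuation, so V_u = 11.7492
Node d (S = 105): continuation = e^(−0.02)·[0.6004·30.0000 + 0.3996·77.2500] = 47.9110; exercise value = 51.0000 > continuation, so V_d = 51.0000 (exercise)
Node 0 (S = 140): continuation = e^(−0.02)·[0.6004·11.7492 + 0.3996·51.0000] = 26.8888; exercise value = 16.0000 ≤ continuation, so V_0 = 26.8888

$26.89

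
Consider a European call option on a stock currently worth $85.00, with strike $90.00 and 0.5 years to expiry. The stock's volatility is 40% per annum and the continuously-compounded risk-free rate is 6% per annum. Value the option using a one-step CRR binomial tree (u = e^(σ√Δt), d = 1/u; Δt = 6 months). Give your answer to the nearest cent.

CRR parameters: u = e^(σ√Δt) = e^(0.4·√0.5) = 1.3269, d = 1/u = 0.7536
Per-period rate: rΔt = 0.06·0.5 = 0.03, so R = e^0.03 = 1.0305
Risk-neutral probability p = (e^0.03 − 0.7536)/(1.3269 − 0.7536) = 0.2768/0.5733 = 0.4829
Terminal stock prices: S_u = 112.8, S_d = 64.06
Terminal payoffs (S − K): max(22.79, 0) = 22.79, max(-25.94, 0) = 0
Node 0 (S = 85): V_0 = e^(−0.03)·[0.4829·22.7862 + 0.5171·0.0000] = 10.6779

$10.68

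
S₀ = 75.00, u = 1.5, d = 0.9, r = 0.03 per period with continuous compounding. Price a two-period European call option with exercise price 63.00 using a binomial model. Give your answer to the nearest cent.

Risk-neutral probability p = (e^0.03 − 0.9)/(1.5 − 0.9) = 0.1305/0.6000 = 0.2174
Terminal stock prices: S_uu = 168.8, S_ud = 101.2, S_dd = 60.75
Terminal payoffs (S − K): max(105.8, 0) = 105.8, max(38.25, 0) = 38.25, max(-2.25, 0) = 0
Node u (S = 112.5): V_u = e^(−0.03)·[0.2174·105.7500 + 0.7826·38.2500] = 51.3619
Node d (S = 67.5): V_d = e^(−0.03)·[0.2174·38.2500 + 0.7826·0.0000] = 8.0707
Node 0 (S = 75): V_0 = e^(−0.03)·[0.2174·51.3619 + 0.7826·8.0707] = 16.9665

16.97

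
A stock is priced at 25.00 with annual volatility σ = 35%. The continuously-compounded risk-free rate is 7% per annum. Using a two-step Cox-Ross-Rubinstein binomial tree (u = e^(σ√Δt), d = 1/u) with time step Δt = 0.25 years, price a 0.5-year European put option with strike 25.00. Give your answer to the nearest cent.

CRR parameters: u = e^(σ√Δt) = e^(0.35·√0.25) = 1.1912, d = 1/u = 0.8395
Per-period rate: rΔt = 0.07·0.25 = 0.0175, so R = e^0.0175 = 1.0177
Risk-neutral probability p = (e^0.0175 − 0.8395)/(1.1912 − 0.8395) = 0.1782/0.3518 = 0.5065
Terminal stock prices: S_uu = 35.48, S_ud = 25, S_dd = 17.62
Terminal payoffs (K − S): max(-10.48, 0) = 0, max(0, 0) = 0, max(7.383, 0) = 7.383
Node u (S = 29.78): V_u = e^(−0.0175)·[0.5065·0.0000 + 0.4935·0.0000] = 0.0000
Node d (S = 20.99): V_d = e^(−0.0175)·[0.5065·0.0000 + 0.4935·7.3828] = 3.5799
Node 0 (S = 25): V_0 = e^(−0.0175)·[0.5065·0.0000 + 0.4935·3.5799] = 1.7359

1.74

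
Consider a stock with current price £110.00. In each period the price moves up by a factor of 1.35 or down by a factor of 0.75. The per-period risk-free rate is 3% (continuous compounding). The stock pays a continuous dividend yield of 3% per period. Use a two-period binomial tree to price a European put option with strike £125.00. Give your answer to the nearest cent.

Per-period risk-free factor R = e^0.03 = 1.0305; dividend-adjusted growth = e^(0.03−0.03) = 1.0000.
Risk-neutral probability p = (1.0000 − 0.75)/(1.35 − 0.75) = 0.2500/0.6000 = 0.4167
Terminal stock prices: S_uu = 200.5, S_ud = 111.4, S_dd = 61.88
Terminal payoffs (K − S): max(-75.48, 0) = 0, max(13.62, 0) = 13.62, max(63.12, 0) = 63.12
Node u (S = 148.5): V_u = e^(−0.03)·[0.4167·0.0000 + 0.5833·13.6250] = 7.7130
Node d (S = 82.5): V_d = e^(−0.03)·[0.4167·13.6250 + 0.5833·63.1250] = 41.2439
Node 0 (S = 110): V_0 = e^(−0.03)·[0.4167·7.7130 + 0.5833·41.2439] = 26.4667

£26.47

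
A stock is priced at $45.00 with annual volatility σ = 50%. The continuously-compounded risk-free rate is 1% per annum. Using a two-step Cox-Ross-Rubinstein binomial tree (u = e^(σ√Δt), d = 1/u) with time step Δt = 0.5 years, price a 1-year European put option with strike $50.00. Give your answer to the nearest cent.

CRR parameters: u = e^(σ√Δt) = e^(0.5·√0.5) = 1.4241, d = 1/u = 0.7022
Per-period rate: rΔt = 0.01·0.5 = 0.005, so R = e^0.005 = 1.0050
Risk-neutral probability p = (e^0.005 − 0.7022)/(1.4241 − 0.7022) = 0.3028/0.7219 = 0.4195
Terminal stock prices: S_uu = 91.27, S_ud = 45, S_dd = 22.19
Terminal payoffs (K − S): max(-41.27, 0) = 0, max(5, 0) = 5, max(27.81, 0) = 27.81
Node u (S = 64.09): V_u = e^(−0.005)·[0.4195·0.0000 + 0.5805·5.0000] = 2.8882
Node d (S = 31.6): V_d = e^(−0.005)·[0.4195·5.0000 + 0.5805·27.8119] = 18.1521
Node 0 (S = 45): V_0 = e^(−0.005)·[0.4195·2.8882 + 0.5805·18.1521] = 11.6909

$11.69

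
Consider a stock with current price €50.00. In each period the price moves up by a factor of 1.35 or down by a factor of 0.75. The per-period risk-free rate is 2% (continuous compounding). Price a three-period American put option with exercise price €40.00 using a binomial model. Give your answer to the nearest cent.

Risk-neutral probability p = (e^0.02 − 0.75)/(1.35 − 0.75) = 0.2702/0.6000 = 0.4503
Terminal stock prices: S_uuu = 123, S_uud = 68.34, S_udd = 37.97, S_ddd = 21.09
Terminal payoffs (K − S): max(-83.02, 0) = 0, max(-28.34, 0) = 0, max(2.031, 0) = 2.031, max(18.91, 0) = 18.91
Node uu (S = 91.13): continuation = e^(−0.02)·[0.4503·0.0000 + 0.5497·0.0000] = 0.0000; exercise value = 0.0000 ≤ continuation, so V_uu = 0.0000
Node ud (S = 50.62): continuation = e^(−0.02)·[0.4503·0.0000 + 0.5497·2.0312] = 1.0944; exercise value = 0.0000 ≤ continuation, so V_ud = 1.0944
Node dd (S = 28.12): continuation = e^(−0.02)·[0.4503·2.0312 + 0.5497·18.9062] = 11.0829; exercise value = 11.8750 > continuation, so V_dd = 11.8750 (exercise)
Node u (S = 67.5): continuation = e^(−0.02)·[0.4503·0.0000 + 0.5497·1.0944] = 0.5896; exercise value = 0.0000 ≤ continuation, so V_u = 0.5896
Node d (S = 37.5): continuation = e^(−0.02)·[0.4503·1.0944 + 0.5497·11.8750] = 6.8811; exercise value = 2.5000 ≤ continuation, so V_d = 6.8811
Node 0 (S = 50): continuation = e^(−0.02)·[0.4503·0.5896 + 0.5497·6.8811] = 3.9677; exercise value = 0.0000 ≤ continuation, so V_0 = 3.9677

€3.97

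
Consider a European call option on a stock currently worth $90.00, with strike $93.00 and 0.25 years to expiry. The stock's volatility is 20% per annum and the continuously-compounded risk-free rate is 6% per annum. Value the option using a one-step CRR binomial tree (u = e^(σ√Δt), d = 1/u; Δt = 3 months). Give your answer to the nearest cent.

CRR parameters: u = e^(σ√Δt) = e^(0.2·√0.25) = 1.1052, d = 1/u = 0.9048
Per-period rate: rΔt = 0.06·0.25 = 0.015, so R = e^0.015 = 1.0151
Risk-neutral probability p = (e^0.015 − 0.9048)/(1.1052 − 0.9048) = 0.1103/0.2003 = 0.5505
Terminal stock prices: S_u = 99.47, S_d = 81.44
Terminal payoffs (S − K): max(6.465, 0) = 6.465, max(-11.56, 0) = 0
Node 0 (S = 90): V_0 = e^(−0.015)·[0.5505·6.4654 + 0.4495·0.0000] = 3.5060

$3.51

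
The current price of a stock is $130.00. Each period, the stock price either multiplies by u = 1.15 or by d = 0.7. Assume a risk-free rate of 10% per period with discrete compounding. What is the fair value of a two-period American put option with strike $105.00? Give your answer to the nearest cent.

$1.44

Risk-neutral probability p = (1 + 0.1 − 0.7)/(1.15 − 0.7) = 0.4000/0.4500 = 0.8889
Terminal stock prices: S_uu = 171.9, S_ud = 104.6, S_dd = 63.7
Terminal payoffs (K − S): max(-66.92, 0) = 0, max(0.35, 0) = 0.35, max(41.3, 0) = 41.3
Node u (S = 149.5): continuation = 1/1.1·[0.8889·0.0000 + 0.1111·0.3500] = 0.0354; exercise value = 0.0000 ≤ continuation, so V_u = 0.0354
Node d (S = 91): continuation = 1/1.1·[0.8889·0.3500 + 0.1111·41.3000] = 4.4545; exercise value = 14.0000 > continuation, so V_d = 14.0000 (exercise)
Node 0 (S = 130): continuation = 1/1.1·[0.8889·0.0354 + 0.1111·14.0000] = 1.4427; exercise value = 0.0000 ≤ continuation, so V_0 = 1.4427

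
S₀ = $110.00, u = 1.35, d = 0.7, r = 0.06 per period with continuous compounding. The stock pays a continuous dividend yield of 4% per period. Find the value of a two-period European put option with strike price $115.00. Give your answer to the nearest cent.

Per-period risk-free factor R = e^0.06 = 1.0618; dividend-adjusted growth = e^(0.06−0.04) = 1.0202.
Risk-neutral probability p = (1.0202 − 0.7)/(1.35 − 0.7) = 0.3202/0.6500 = 0.4926
Terminal stock prices: S_uu = 200.5, S_ud = 103.9, S_dd = 53.9
Terminal payoffs (K − S): max(-85.48, 0) = 0, max(11.05, 0) = 11.05, max(61.1, 0) = 61.1
Node u (S = 148.5): V_u = e^(−0.06)·[0.4926·0.0000 + 0.5074·11.0500] = 5.2801
Node d (S = 77): V_d = e^(−0.06)·[0.4926·11.0500 + 0.5074·61.1000] = 34.3221
Node 0 (S = 110): V_0 = e^(−0.06)·[0.4926·5.2801 + 0.5074·34.3221] = 18.8499

$18.85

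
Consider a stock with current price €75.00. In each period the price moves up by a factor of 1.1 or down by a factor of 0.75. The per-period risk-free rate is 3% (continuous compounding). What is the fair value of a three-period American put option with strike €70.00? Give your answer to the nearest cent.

Risk-neutral probability p = (e^0.03 − 0.75)/(1.1 − 0.75) = 0.2805/0.3500 = 0.8013
Terminal stock prices: S_uuu = 99.83, S_uud = 68.06, S_udd = 46.41, S_ddd = 31.64
Terminal payoffs (K − S): max(-29.83, 0) = 0, max(1.937, 0) = 1.937, max(23.59, 0) = 23.59, max(38.36, 0) = 38.36
Node uu (S = 90.75): continuation = e^(−0.03)·[0.8013·0.0000 + 0.1987·1.9375] = 0.3736; exercise value = 0.0000 ≤ continuation, so V_uu = 0.3736
Node ud (S = 61.88): continuation = e^(−0.03)·[0.8013·1.9375 + 0.1987·23.5938] = 6.0562; exercise value = 8.1250 > continuation, so V_ud = 8.1250 (exercise)
Node dd (S = 42.19): continuation = e^(−0.03)·[0.8013·23.5938 + 0.1987·38.3594] = 25.7437; exercise value = 27.8125 > continuation, so V_dd = 27.8125 (exercise)
Node u (S = 82.5): continuation = e^(−0.03)·[0.8013·0.3736 + 0.1987·8.1250] = 1.8573; exercise value = 0.0000 ≤ continuation, so V_u = 1.8573
Node d (S = 56.25): continuation = e^(−0.03)·[0.8013·8.1250 + 0.1987·27.8125] = 11.6812; exercise value = 13.7500 > continuation, so V_d = 13.7500 (exercise)
Node 0 (S = 75): continuation = e^(−0.03)·[0.8013·1.8573 + 0.1987·13.7500] = 4.0956; exercise value = 0.0000 ≤ continuation, so V_0 = 4.0956

€4.10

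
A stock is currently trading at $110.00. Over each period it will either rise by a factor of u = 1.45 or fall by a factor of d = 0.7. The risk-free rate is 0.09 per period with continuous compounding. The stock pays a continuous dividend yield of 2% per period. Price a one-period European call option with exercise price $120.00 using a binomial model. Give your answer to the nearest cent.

$17.93

Per-period risk-free factor R = e^0.09 = 1.0942; dividend-adjusted growth = e^(0.09−0.02) = 1.0725.
Risk-neutral probability p = (1.0725 − 0.7)/(1.45 − 0.7) = 0.3725/0.7500 = 0.4967
Terminal stock prices: S_u = 159.5, S_d = 77
Terminal payoffs (S − K): max(39.5, 0) = 39.5, max(-43, 0) = 0
Node 0 (S = 110): V_0 = e^(−0.09)·[0.4967·39.5000 + 0.5033·0.0000] = 17.9302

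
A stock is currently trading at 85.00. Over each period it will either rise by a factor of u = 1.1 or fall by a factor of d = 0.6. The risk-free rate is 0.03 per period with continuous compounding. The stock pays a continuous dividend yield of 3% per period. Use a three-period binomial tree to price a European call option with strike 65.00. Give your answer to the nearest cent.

22.52

Per-period risk-free factor R = e^0.03 = 1.0305; dividend-adjusted growth = e^(0.03−0.03) = 1.0000.
Risk-neutral probability p = (1.0000 − 0.6)/(1.1 − 0.6) = 0.4000/0.5000 = 0.8000
Terminal stock prices: S_uuu = 113.1, S_uud = 61.71, S_udd = 33.66, S_ddd = 18.36
Terminal payoffs (S − K): max(48.14, 0) = 48.14, max(-3.29, 0) = 0, max(-31.34, 0) = 0, max(-46.64, 0) = 0
Node uu (S = 102.9): V_uu = e^(−0.03)·[0.8000·48.1350 + 0.2000·0.0000] = 37.3699
Node ud (S = 56.1): V_ud = e^(−0.03)·[0.8000·0.0000 + 0.2000·0.0000] = 0.0000
Node dd (S = 30.6): V_dd = e^(−0.03)·[0.8000·0.0000 + 0.2000·0.0000] = 0.0000
Node u (S = 93.5): V_u = e^(−0.03)·[0.8000·37.3699 + 0.2000·0.0000] = 29.0124
Node d (S = 51): V_d = e^(−0.03)·[0.8000·0.0000 + 0.2000·0.0000] = 0.0000
Node 0 (S = 85): V_0 = e^(−0.03)·[0.8000·29.0124 + 0.2000·0.0000] = 22.5239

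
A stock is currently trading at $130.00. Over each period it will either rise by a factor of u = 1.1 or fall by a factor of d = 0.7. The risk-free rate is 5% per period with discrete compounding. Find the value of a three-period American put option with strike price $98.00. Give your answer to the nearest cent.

$1.16

Risk-neutral probability p = (1 + 0.05 − 0.7)/(1.1 − 0.7) = 0.3500/0.4000 = 0.8750
Terminal stock prices: S_uuu = 173, S_uud = 110.1, S_udd = 70.07, S_ddd = 44.59
Terminal payoffs (K − S): max(-75.03, 0) = 0, max(-12.11, 0) = 0, max(27.93, 0) = 27.93, max(53.41, 0) = 53.41
Node uu (S = 157.3): continuation = 1/1.05·[0.8750·0.0000 + 0.1250·0.0000] = 0.0000; exercise value = 0.0000 ≤ continuation, so V_uu = 0.0000
Node ud (S = 100.1): continuation = 1/1.05·[0.8750·0.0000 + 0.1250·27.9300] = 3.3250; exercise value = 0.0000 ≤ continuation, so V_ud = 3.3250
Node dd (S = 63.7): continuation = 1/1.05·[0.8750·27.9300 + 0.1250·53.4100] = 29.6333; exercise value = 34.3000 > continuation, so V_dd = 34.3000 (exercise)
Node u (S = 143): continuation = 1/1.05·[0.8750·0.0000 + 0.1250·3.3250] = 0.3958; exercise value = 0.0000 ≤ continuation, so V_u = 0.3958
Node d (S = 91): continuation = 1/1.05·[0.8750·3.3250 + 0.1250·34.3000] = 6.8542; exercise value = 7.0000 > continuation, so V_d = 7.0000 (exercise)
Node 0 (S = 130): continuation = 1/1.05·[0.8750·0.3958 + 0.1250·7.0000] = 1.1632; exercise value = 0.0000 ≤ continuation, so V_0 = 1.1632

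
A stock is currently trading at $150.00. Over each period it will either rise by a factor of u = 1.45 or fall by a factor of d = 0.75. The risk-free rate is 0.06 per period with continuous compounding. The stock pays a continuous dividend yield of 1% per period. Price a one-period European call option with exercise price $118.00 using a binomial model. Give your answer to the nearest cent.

Per-period risk-free factor R = e^0.06 = 1.0618; dividend-adjusted growth = e^(0.06−0.01) = 1.0513.
Risk-neutral probability p = (1.0513 − 0.75)/(1.45 − 0.75) = 0.3013/0.7000 = 0.4304
Terminal stock prices: S_u = 217.5, S_d = 112.5
Terminal payoffs (S − K): max(99.5, 0) = 99.5, max(-5.5, 0) = 0
Node 0 (S = 150): V_0 = e^(−0.06)·[0.4304·99.5000 + 0.5696·0.0000] = 40.3297

$40.33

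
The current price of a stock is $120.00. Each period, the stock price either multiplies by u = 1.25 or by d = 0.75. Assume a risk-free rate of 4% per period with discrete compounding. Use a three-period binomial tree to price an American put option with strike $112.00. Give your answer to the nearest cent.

Risk-neutral probability p = (1 + 0.04 − 0.75)/(1.25 − 0.75) = 0.2900/0.5000 = 0.5800
Terminal stock prices: S_uuu = 234.4, S_uud = 140.6, S_udd = 84.38, S_ddd = 50.62
Terminal payoffs (K − S): max(-122.4, 0) = 0, max(-28.62, 0) = 0, max(27.62, 0) = 27.62, max(61.38, 0) = 61.38
Node uu (S = 187.5): continuation = 1/1.04·[0.5800·0.0000 + 0.4200·0.0000] = 0.0000; exercise value = 0.0000 ≤ continuation, so V_uu = 0.0000
Node ud (S = 112.5): continuation = 1/1.04·[0.5800·0.0000 + 0.4200·27.6250] = 11.1562; exercise value = 0.0000 ≤ continuation, so V_ud = 11.1562
Node dd (S = 67.5): continuation = 1/1.04·[0.5800·27.6250 + 0.4200·61.3750] = 40.1923; exercise value = 44.5000 > continuation, so V_dd = 44.5000 (exercise)
Node u (S = 150): continuation = 1/1.04·[0.5800·0.0000 + 0.4200·11.1562] = 4.5054; exercise value = 0.0000 ≤ continuation, so V_u = 4.5054
Node d (S = 90): continuation = 1/1.04·[0.5800·11.1562 + 0.4200·44.5000] = 24.1929; exercise value = 22.0000 ≤ continuation, so V_d = 24.1929
Node 0 (S = 120): continuation = 1/1.04·[0.5800·4.5054 + 0.4200·24.1929] = 12.2828; exercise value = 0.0000 ≤ continuation, so V_0 = 12.2828

$12.28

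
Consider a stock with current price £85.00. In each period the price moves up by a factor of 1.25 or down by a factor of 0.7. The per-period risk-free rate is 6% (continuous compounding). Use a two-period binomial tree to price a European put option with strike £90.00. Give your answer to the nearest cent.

Risk-neutral probability p = (e^0.06 − 0.7)/(1.25 − 0.7) = 0.3618/0.5500 = 0.6579
Terminal stock prices: S_uu = 132.8, S_ud = 74.38, S_dd = 41.65
Terminal payoffs (K − S): max(-42.81, 0) = 0, max(15.62, 0) = 15.62, max(48.35, 0) = 48.35
Node u (S = 106.2): V_u = e^(−0.06)·[0.6579·0.0000 + 0.3421·15.6250] = 5.0343
Node d (S = 59.5): V_d = e^(−0.06)·[0.6579·15.6250 + 0.3421·48.3500] = 25.2588
Node 0 (S = 85): V_0 = e^(−0.06)·[0.6579·5.0343 + 0.3421·25.2588] = 11.2573

£11.26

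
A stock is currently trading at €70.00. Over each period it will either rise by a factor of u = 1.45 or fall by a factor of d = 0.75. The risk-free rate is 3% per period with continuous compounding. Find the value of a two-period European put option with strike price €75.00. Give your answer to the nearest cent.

€12.05

Risk-neutral probability p = (e^0.03 − 0.75)/(1.45 − 0.75) = 0.2805/0.7000 = 0.4006
Terminal stock prices: S_uu = 147.2, S_ud = 76.12, S_dd = 39.38
Terminal payoffs (K − S): max(-72.18, 0) = 0, max(-1.125, 0) = 0, max(35.62, 0) = 35.62
Node u (S = 101.5): V_u = e^(−0.03)·[0.4006·0.0000 + 0.5994·0.0000] = 0.0000
Node d (S = 52.5): V_d = e^(−0.03)·[0.4006·0.0000 + 0.5994·35.6250] = 20.7208
Node 0 (S = 70): V_0 = e^(−0.03)·[0.4006·0.0000 + 0.5994·20.7208] = 12.0520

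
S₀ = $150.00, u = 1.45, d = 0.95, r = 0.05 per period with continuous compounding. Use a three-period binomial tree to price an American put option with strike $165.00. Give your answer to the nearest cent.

Risk-neutral probability p = (e^0.05 − 0.95)/(1.45 − 0.95) = 0.1013/0.5000 = 0.2025
Terminal stock prices: S_uuu = 457.3, S_uud = 299.6, S_udd = 196.3, S_ddd = 128.6
Terminal payoffs (K − S): max(-292.3, 0) = 0, max(-134.6, 0) = 0, max(-31.29, 0) = 0, max(36.39, 0) = 36.39
Node uu (S = 315.4): continuation = e^(−0.05)·[0.2025·0.0000 + 0.7975·0.0000] = 0.0000; exercise value = 0.0000 ≤ continuation, so V_uu = 0.0000
Node ud (S = 206.6): continuation = e^(−0.05)·[0.2025·0.0000 + 0.7975·0.0000] = 0.0000; exercise value = 0.0000 ≤ continuation, so V_ud = 0.0000
Node dd (S = 135.4): continuation = e^(−0.05)·[0.2025·0.0000 + 0.7975·36.3938] = 27.6070; exercise value = 29.6250 > continuation, so V_dd = 29.6250 (exercise)
Node u (S = 217.5): continuation = e^(−0.05)·[0.2025·0.0000 + 0.7975·0.0000] = 0.0000; exercise value = 0.0000 ≤ continuation, so V_u = 0.0000
Node d (S = 142.5): continuation = e^(−0.05)·[0.2025·0.0000 + 0.7975·29.6250] = 22.4725; exercise value = 22.5000 > continuation, so V_d = 22.5000 (exercise)
Node 0 (S = 150): continuation = e^(−0.05)·[0.2025·0.0000 + 0.7975·22.5000] = 17.0677; exercise value = 15.0000 ≤ continuation, so V_0 = 17.0677

$17.07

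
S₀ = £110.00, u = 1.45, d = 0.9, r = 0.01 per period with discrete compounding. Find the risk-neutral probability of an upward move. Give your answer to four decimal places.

p = 0.2000

Risk-neutral probability p = (1 + 0.01 − 0.9)/(1.45 − 0.9) = 0.1100/0.5500 = 0.2000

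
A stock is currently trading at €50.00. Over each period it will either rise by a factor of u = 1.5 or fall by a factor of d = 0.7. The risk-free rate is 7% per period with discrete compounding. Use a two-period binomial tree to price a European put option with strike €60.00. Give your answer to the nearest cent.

€12.22

Risk-neutral probability p = (1 + 0.07 − 0.7)/(1.5 − 0.7) = 0.3700/0.8000 = 0.4625
Terminal stock prices: S_uu = 112.5, S_ud = 52.5, S_dd = 24.5
Terminal payoffs (K − S): max(-52.5, 0) = 0, max(7.5, 0) = 7.5, max(35.5, 0) = 35.5
Node u (S = 75): V_u = 1/1.07·[0.4625·0.0000 + 0.5375·7.5000] = 3.7675
Node d (S = 35): V_d = 1/1.07·[0.4625·7.5000 + 0.5375·35.5000] = 21.0748
Node 0 (S = 50): V_0 = 1/1.07·[0.4625·3.7675 + 0.5375·21.0748] = 12.2151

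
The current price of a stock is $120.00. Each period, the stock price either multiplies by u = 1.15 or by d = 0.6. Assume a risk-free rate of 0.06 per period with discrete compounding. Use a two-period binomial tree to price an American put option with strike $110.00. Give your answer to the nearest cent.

Risk-neutral probability p = (1 + 0.06 − 0.6)/(1.15 − 0.6) = 0.4600/0.5500 = 0.8364
Terminal stock prices: S_uu = 158.7, S_ud = 82.8, S_dd = 43.2
Terminal payoffs (K − S): max(-48.7, 0) = 0, max(27.2, 0) = 27.2, max(66.8, 0) = 66.8
Node u (S = 138): continuation = 1/1.06·[0.8364·0.0000 + 0.1636·27.2000] = 4.1990; exercise value = 0.0000 ≤ continuation, so V_u = 4.1990
Node d (S = 72): continuation = 1/1.06·[0.8364·27.2000 + 0.1636·66.8000] = 31.7736; exercise value = 38.0000 > continuation, so V_d = 38.0000 (exercise)
Node 0 (S = 120): continuation = 1/1.06·[0.8364·4.1990 + 0.1636·38.0000] = 9.1793; exercise value = 0.0000 ≤ continuation, so V_0 = 9.1793

$9.18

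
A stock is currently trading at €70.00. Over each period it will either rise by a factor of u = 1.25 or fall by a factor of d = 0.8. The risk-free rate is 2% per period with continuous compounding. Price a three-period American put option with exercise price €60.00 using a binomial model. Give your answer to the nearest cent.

€4.77

Risk-neutral probability p = (e^0.02 − 0.8)/(1.25 − 0.8) = 0.2202/0.4500 = 0.4893
Terminal stock prices: S_uuu = 136.7, S_uud = 87.5, S_udd = 56, S_ddd = 35.84
Terminal payoffs (K − S): max(-76.72, 0) = 0, max(-27.5, 0) = 0, max(4, 0) = 4, max(24.16, 0) = 24.16
Node uu (S = 109.4): continuation = e^(−0.02)·[0.4893·0.0000 + 0.5107·0.0000] = 0.0000; exercise value = 0.0000 ≤ continuation, so V_uu = 0.0000
Node ud (S = 70): continuation = e^(−0.02)·[0.4893·0.0000 + 0.5107·4.0000] = 2.0022; exercise value = 0.0000 ≤ continuation, so V_ud = 2.0022
Node dd (S = 44.8): continuation = e^(−0.02)·[0.4893·4.0000 + 0.5107·24.1600] = 14.0119; exercise value = 15.2000 > continuation, so V_dd = 15.2000 (exercise)
Node u (S = 87.5): continuation = e^(−0.02)·[0.4893·0.0000 + 0.5107·2.0022] = 1.0022; exercise value = 0.0000 ≤ continuation, so V_u = 1.0022
Node d (S = 56): continuation = e^(−0.02)·[0.4893·2.0022 + 0.5107·15.2000] = 8.5687; exercise value = 4.0000 ≤ continuation, so V_d = 8.5687
Node 0 (S = 70): continuation = e^(−0.02)·[0.4893·1.0022 + 0.5107·8.5687] = 4.7698; exercise value = 0.0000 ≤ continuation, so V_0 = 4.7698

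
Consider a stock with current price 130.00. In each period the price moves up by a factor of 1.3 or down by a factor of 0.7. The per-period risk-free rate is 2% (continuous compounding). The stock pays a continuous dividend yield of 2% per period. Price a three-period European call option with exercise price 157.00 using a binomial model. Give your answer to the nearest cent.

Per-period risk-free factor R = e^0.02 = 1.0202; dividend-adjusted growth = e^(0.02−0.02) = 1.0000.
Risk-neutral probability p = (1.0000 − 0.7)/(1.3 − 0.7) = 0.3000/0.6000 = 0.5000
Terminal stock prices: S_uuu = 285.6, S_uud = 153.8, S_udd = 82.81, S_ddd = 44.59
Terminal payoffs (S − K): max(128.6, 0) = 128.6, max(-3.21, 0) = 0, max(-74.19, 0) = 0, max(-112.4, 0) = 0
Node uu (S = 219.7): V_uu = e^(−0.02)·[0.5000·128.6100 + 0.5000·0.0000] = 63.0317
Node ud (S = 118.3): V_ud = e^(−0.02)·[0.5000·0.0000 + 0.5000·0.0000] = 0.0000
Node dd (S = 63.7): V_dd = e^(−0.02)·[0.5000·0.0000 + 0.5000·0.0000] = 0.0000
Node u (S = 169): V_u = e^(−0.02)·[0.5000·63.0317 + 0.5000·0.0000] = 30.8918
Node d (S = 91): V_d = e^(−0.02)·[0.5000·0.0000 + 0.5000·0.0000] = 0.0000
Node 0 (S = 130): V_0 = e^(−0.02)·[0.5000·30.8918 + 0.5000·0.0000] = 15.1400

15.14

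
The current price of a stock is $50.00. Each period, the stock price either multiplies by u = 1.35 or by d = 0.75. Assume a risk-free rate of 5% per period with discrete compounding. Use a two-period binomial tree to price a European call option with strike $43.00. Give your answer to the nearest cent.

$14.37

Risk-neutral probability p = (1 + 0.05 − 0.75)/(1.35 − 0.75) = 0.3000/0.6000 = 0.5000
Terminal stock prices: S_uu = 91.13, S_ud = 50.62, S_dd = 28.12
Terminal payoffs (S − K): max(48.13, 0) = 48.13, max(7.625, 0) = 7.625, max(-14.88, 0) = 0
Node u (S = 67.5): V_u = 1/1.05·[0.5000·48.1250 + 0.5000·7.6250] = 26.5476
Node d (S = 37.5): V_d = 1/1.05·[0.5000·7.6250 + 0.5000·0.0000] = 3.6310
Node 0 (S = 50): V_0 = 1/1.05·[0.5000·26.5476 + 0.5000·3.6310] = 14.3707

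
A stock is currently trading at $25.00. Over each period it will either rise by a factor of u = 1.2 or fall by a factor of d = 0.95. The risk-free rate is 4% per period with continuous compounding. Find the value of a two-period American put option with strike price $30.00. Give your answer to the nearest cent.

$5.00

Risk-neutral probability p = (e^0.04 − 0.95)/(1.2 − 0.95) = 0.0908/0.2500 = 0.3632
Terminal stock prices: S_uu = 36, S_ud = 28.5, S_dd = 22.56
Terminal payoffs (K − S): max(-6, 0) = 0, max(1.5, 0) = 1.5, max(7.438, 0) = 7.438
Node u (S = 30): continuation = e^(−0.04)·[0.3632·0.0000 + 0.6368·1.5000] = 0.9177; exercise value = 0.0000 ≤ continuation, so V_u = 0.9177
Node d (S = 23.75): continuation = e^(−0.04)·[0.3632·1.5000 + 0.6368·7.4375] = 5.0737; exercise value = 6.2500 > continuation, so V_d = 6.2500 (exercise)
Node 0 (S = 25): continuation = e^(−0.04)·[0.3632·0.9177 + 0.6368·6.2500] = 4.1440; exercise value = 5.0000 > continuation, so V_0 = 5.0000 (exercise)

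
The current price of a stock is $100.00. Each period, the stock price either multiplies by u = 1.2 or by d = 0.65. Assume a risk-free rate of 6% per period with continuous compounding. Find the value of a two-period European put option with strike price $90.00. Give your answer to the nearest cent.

$6.68

Risk-neutral probability p = (e^0.06 − 0.65)/(1.2 − 0.65) = 0.4118/0.5500 = 0.7488
Terminal stock prices: S_uu = 144, S_ud = 78, S_dd = 42.25
Terminal payoffs (K − S): max(-54, 0) = 0, max(12, 0) = 12, max(47.75, 0) = 47.75
Node u (S = 120): V_u = e^(−0.06)·[0.7488·0.0000 + 0.2512·12.0000] = 2.8389
Node d (S = 65): V_d = e^(−0.06)·[0.7488·12.0000 + 0.2512·47.7500] = 19.7588
Node 0 (S = 100): V_0 = e^(−0.06)·[0.7488·2.8389 + 0.2512·19.7588] = 6.6765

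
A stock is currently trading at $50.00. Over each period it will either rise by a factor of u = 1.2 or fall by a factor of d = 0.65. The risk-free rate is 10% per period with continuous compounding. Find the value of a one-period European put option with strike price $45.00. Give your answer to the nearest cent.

$1.95

Risk-neutral probability p = (e^0.1 − 0.65)/(1.2 − 0.65) = 0.4552/0.5500 = 0.8276
Terminal stock prices: S_u = 60, S_d = 32.5
Terminal payoffs (K − S): max(-15, 0) = 0, max(12.5, 0) = 12.5
Node 0 (S = 50): V_0 = e^(−0.1)·[0.8276·0.0000 + 0.1724·12.5000] = 1.9501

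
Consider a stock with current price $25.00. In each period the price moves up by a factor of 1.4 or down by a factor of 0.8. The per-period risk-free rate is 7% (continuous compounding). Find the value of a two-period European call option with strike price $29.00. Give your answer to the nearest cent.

$3.59

Risk-neutral probability p = (e^0.07 − 0.8)/(1.4 − 0.8) = 0.2725/0.6000 = 0.4542
Terminal stock prices: S_uu = 49, S_ud = 28, S_dd = 16
Terminal payoffs (S − K): max(20, 0) = 20, max(-1, 0) = 0, max(-13, 0) = 0
Node u (S = 35): V_u = e^(−0.07)·[0.4542·20.0000 + 0.5458·0.0000] = 8.4695
Node d (S = 20): V_d = e^(−0.07)·[0.4542·0.0000 + 0.5458·0.0000] = 0.0000
Node 0 (S = 25): V_0 = e^(−0.07)·[0.4542·8.4695 + 0.5458·0.0000] = 3.5866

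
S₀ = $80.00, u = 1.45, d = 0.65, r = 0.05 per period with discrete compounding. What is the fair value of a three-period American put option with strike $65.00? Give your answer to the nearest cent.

Risk-neutral probability p = (1 + 0.05 − 0.65)/(1.45 − 0.65) = 0.4000/0.8000 = 0.5000
Terminal stock prices: S_uuu = 243.9, S_uud = 109.3, S_udd = 49.01, S_ddd = 21.97
Terminal payoffs (K − S): max(-178.9, 0) = 0, max(-44.33, 0) = 0, max(15.99, 0) = 15.99, max(43.03, 0) = 43.03
Node uu (S = 168.2): continuation = 1/1.05·[0.5000·0.0000 + 0.5000·0.0000] = 0.0000; exercise value = 0.0000 ≤ continuation, so V_uu = 0.0000
Node ud (S = 75.4): continuation = 1/1.05·[0.5000·0.0000 + 0.5000·15.9900] = 7.6143; exercise value = 0.0000 ≤ continuation, so V_ud = 7.6143
Node dd (S = 33.8): continuation = 1/1.05·[0.5000·15.9900 + 0.5000·43.0300] = 28.1048; exercise value = 31.2000 > continuation, so V_dd = 31.2000 (exercise)
Node u (S = 116): continuation = 1/1.05·[0.5000·0.0000 + 0.5000·7.6143] = 3.6259; exercise value = 0.0000 ≤ continuation, so V_u = 3.6259
Node d (S = 52): continuation = 1/1.05·[0.5000·7.6143 + 0.5000·31.2000] = 18.4830; exercise value = 13.0000 ≤ continuation, so V_d = 18.4830
Node 0 (S = 80): continuation = 1/1.05·[0.5000·3.6259 + 0.5000·18.4830] = 10.5280; exercise value = 0.0000 ≤ continuation, so V_0 = 10.5280

$10.53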